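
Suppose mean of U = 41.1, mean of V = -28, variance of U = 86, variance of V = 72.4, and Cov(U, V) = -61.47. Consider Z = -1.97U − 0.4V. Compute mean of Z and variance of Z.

mean of Z = (-1.97)·mean of U + (-0.4)·mean of V = (-1.97)·41.1 + (-0.4)·(-28) = -69.767.
variance of Z = a²·variance of U + b²·variance of V + 2ab·Cov(U, V) with a = -1.97, b = -0.4.
= (-1.97)²·86 + (-0.4)²·72.4 + 2·(-1.97)·(-0.4)·(-61.47)
= 333.7574 + 11.584 + (-96.87672) = 248.46468.

mean of Z = -69.767, variance of Z = 248.46468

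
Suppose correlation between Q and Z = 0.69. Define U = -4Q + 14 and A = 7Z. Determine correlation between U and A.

correlation between U and A = -0.69

Linear rescalings preserve |correlation|; the slopes -4 and 7 have opposite signs, so the correlation flips sign: correlation between U and A = −correlation between Q and Z = -0.69.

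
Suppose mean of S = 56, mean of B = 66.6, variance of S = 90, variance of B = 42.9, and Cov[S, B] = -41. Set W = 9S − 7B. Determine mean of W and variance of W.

mean of W = 9·mean of S + (-7)·mean of B = 9·56 + (-7)·66.6 = 37.8.
variance of W = a²·variance of S + b²·variance of B + 2ab·Cov[S, B] with a = 9, b = -7.
= 9²·90 + (-7)²·42.9 + 2·9·(-7)·(-41)
= 7290 + 2102.1 + 5166 = 14558.1.

mean of W = 37.8, variance of W = 14558.1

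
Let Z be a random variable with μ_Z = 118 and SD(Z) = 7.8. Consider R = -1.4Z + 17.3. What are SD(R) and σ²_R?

R = -1.4Z + 17.3 is linear with a = -1.4, b = 17.3.
SD(R) = |a|·SD(Z) = |-1.4|·7.8 = 10.92.
σ²_Z = 7.8² = 60.84.
σ²_R = a²·σ²_Z = (-1.4)²·60.84 = 119.2464 (the additive constant 17.3 does not affect variance).

SD(R) = 10.92, σ²_R = 119.2464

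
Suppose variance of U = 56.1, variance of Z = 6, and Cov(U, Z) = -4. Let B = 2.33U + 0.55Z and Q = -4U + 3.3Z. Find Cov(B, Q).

By bilinearity, Cov(B, Q) = ac·variance of U + bd·variance of Z + (ad+bc)·Cov(U, Z), with a=2.33, b=0.55, c=-4, d=3.3.
ac·variance of U = 2.33·(-4)·56.1 = -522.852
bd·variance of Z = 0.55·3.3·6 = 10.89
(ad+bc)·Cov(U, Z) = (5.489)·(-4) = -21.956
Cov(B, Q) = -522.852 + 10.89 + (-21.956) = -533.918.

Cov(B, Q) = -533.918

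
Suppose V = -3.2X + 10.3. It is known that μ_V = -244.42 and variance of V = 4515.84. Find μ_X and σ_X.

μ_X = 79.6, σ_X = 21

From V = -3.2X + 10.3: μ_V = a·μ_X + b, so μ_X = (μ_V − b)/a = (-244.42 − 10.3)/(-3.2) = 79.6.
σ_V = √4515.84 = 67.2.
σ_V = |a|·σ_X, so σ_X = 67.2/|-3.2| = 21.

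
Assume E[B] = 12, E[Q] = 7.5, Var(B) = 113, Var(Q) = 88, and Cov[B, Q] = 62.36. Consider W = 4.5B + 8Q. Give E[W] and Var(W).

E[W] = 4.5·E[B] + 8·E[Q] = 4.5·12 + 8·7.5 = 114.
Var(W) = a²·Var(B) + b²·Var(Q) + 2ab·Cov[B, Q] with a = 4.5, b = 8.
= 4.5²·113 + 8²·88 + 2·4.5·8·62.36
= 2288.25 + 5632 + 4489.92 = 12410.17.

E[W] = 114, Var(W) = 12410.17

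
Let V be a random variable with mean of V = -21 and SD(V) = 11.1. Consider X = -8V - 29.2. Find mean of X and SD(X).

mean of X = 138.8, SD(X) = 88.8

X = -8V - 29.2 is linear with a = -8, b = -29.2.
mean of X = a·mean of V + b = (-8)·(-21) + (-29.2) = 138.8.
SD(X) = |a|·SD(V) = |-8|·11.1 = 88.8.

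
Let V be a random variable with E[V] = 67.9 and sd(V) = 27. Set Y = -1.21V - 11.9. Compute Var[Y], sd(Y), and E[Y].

Y = -1.21V - 11.9 is linear with a = -1.21, b = -11.9.
Var[V] = 27² = 729.
Var[Y] = a²·Var[V] = (-1.21)²·729 = 1067.3289 (the additive constant -11.9 does not affect variance).
sd(Y) = |a|·sd(V) = |-1.21|·27 = 32.67.
E[Y] = a·E[V] + b = (-1.21)·67.9 + (-11.9) = -94.059.

Var[Y] = 1067.3289, sd(Y) = 32.67, E[Y] = -94.059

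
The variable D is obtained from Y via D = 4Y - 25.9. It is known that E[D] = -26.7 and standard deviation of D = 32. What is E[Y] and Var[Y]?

E[Y] = -0.2, Var[Y] = 64

From D = 4Y - 25.9: E[D] = a·E[Y] + b, so E[Y] = (E[D] − b)/a = (-26.7 − (-25.9))/4 = -0.2.
Var[D] = 32² = 1024.
Var[D] = a²·Var[Y], so Var[Y] = 1024/4² = 64.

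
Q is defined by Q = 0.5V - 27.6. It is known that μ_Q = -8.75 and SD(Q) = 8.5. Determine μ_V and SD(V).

From Q = 0.5V - 27.6: μ_Q = a·μ_V + b, so μ_V = (μ_Q − b)/a = (-8.75 − (-27.6))/0.5 = 37.7.
SD(Q) = |a|·SD(V), so SD(V) = 8.5/|0.5| = 17.

μ_V = 37.7, SD(V) = 17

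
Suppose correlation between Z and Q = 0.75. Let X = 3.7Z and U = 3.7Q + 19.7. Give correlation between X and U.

correlation between X and U = 0.75

Linear rescalings preserve correlation up to sign; here the slopes 3.7 and 3.7 have the same sign, so correlation between X and U = correlation between Z and Q = 0.75.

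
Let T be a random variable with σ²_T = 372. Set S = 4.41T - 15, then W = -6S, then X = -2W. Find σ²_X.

σ²_X = 1041795.8208

σ²_S = 4.41²·372 = 7234.6932.
σ²_W = (-6)²·7234.6932 = 260448.9552.
σ²_X = (-2)²·260448.9552 = 1041795.8208.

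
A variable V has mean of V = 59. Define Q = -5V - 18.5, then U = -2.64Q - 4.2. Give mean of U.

mean of U = 823.44

mean of Q = (-5)·59 + (-18.5) = -313.5.
mean of U = (-2.64)·(-313.5) + (-4.2) = 823.44.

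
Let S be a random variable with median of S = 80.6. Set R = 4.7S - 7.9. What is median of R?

median of R = 370.92

A linear map preserves order up to sign, so median of R = a·median of S + b = 4.7·80.6 + (-7.9) = 370.92.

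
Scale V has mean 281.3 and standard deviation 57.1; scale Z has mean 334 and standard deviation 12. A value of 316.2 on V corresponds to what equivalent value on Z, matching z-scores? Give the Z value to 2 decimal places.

z = (316.2 − 281.3)/57.1 ≈ 0.6112.
Z = 334 + z·12 = 334 + (316.2 − 281.3)·12/57.1 ≈ 341.33.

Z = 341.33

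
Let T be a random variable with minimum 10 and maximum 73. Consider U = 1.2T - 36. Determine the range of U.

Range of T = 73 − 10 = 63.
Range(U) = |a|·Range(T) = |1.2|·63 = 75.6.

Range(U) = 75.6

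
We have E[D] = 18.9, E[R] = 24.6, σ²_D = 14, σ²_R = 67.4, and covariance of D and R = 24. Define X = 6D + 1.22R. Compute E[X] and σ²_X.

E[X] = 6·E[D] + 1.22·E[R] = 6·18.9 + 1.22·24.6 = 143.412.
σ²_X = a²·σ²_D + b²·σ²_R + 2ab·covariance of D and R with a = 6, b = 1.22.
= 6²·14 + 1.22²·67.4 + 2·6·1.22·24
= 504 + 100.31816 + 351.36 = 955.67816.

E[X] = 143.412, σ²_X = 955.67816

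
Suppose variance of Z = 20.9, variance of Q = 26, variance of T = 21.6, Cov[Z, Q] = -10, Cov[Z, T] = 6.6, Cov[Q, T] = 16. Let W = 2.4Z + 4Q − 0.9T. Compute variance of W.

variance of W = 218.168

variance of W = a²·variance of Z + b²·variance of Q + c²·variance of T + 2ab·Cov[Z, Q] + 2ac·Cov[Z, T] + 2bc·Cov[Q, T], with a = 2.4, b = 4, c = -0.9.
= 120.384 + 416 + 17.496 + (-192) + (-28.512) + (-115.2)
= 218.168.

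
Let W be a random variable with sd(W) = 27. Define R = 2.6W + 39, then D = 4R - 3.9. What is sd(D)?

sd(R) = |2.6|·27 = 70.2.
sd(D) = |4|·70.2 = 280.8.

sd(D) = 280.8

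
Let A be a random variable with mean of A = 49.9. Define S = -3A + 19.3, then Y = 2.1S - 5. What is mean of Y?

mean of Y = -278.84

mean of S = (-3)·49.9 + 19.3 = -130.4.
mean of Y = 2.1·(-130.4) + (-5) = -278.84.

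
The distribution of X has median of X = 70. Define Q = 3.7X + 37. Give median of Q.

median of Q = 296

A linear map preserves order up to sign, so median of Q = a·median of X + b = 3.7·70 + 37 = 296.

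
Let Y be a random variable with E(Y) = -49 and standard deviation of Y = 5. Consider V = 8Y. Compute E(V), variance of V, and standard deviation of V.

E(V) = -392, variance of V = 1600, standard deviation of V = 40

V = 8Y is linear with a = 8, b = 0.
E(V) = a·E(Y) + b = 8·(-49) = -392.
variance of Y = 5² = 25.
variance of V = a²·variance of Y = 8²·25 = 1600.
standard deviation of V = |a|·standard deviation of Y = |8|·5 = 40.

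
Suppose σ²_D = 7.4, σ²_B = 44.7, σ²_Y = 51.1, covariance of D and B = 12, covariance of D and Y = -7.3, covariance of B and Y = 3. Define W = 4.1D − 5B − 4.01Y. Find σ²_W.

σ²_W = 1931.92571

σ²_W = a²·σ²_D + b²·σ²_B + c²·σ²_Y + 2ab·covariance of D and B + 2ac·covariance of D and Y + 2bc·covariance of B and Y, with a = 4.1, b = -5, c = -4.01.
= 124.394 + 1117.5 + 821.69311 + (-492) + 240.0386 + 120.3
= 1931.92571.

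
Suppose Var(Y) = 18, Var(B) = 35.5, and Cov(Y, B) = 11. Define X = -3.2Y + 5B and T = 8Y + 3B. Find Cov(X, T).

By bilinearity, Cov(X, T) = ac·Var(Y) + bd·Var(B) + (ad+bc)·Cov(Y, B), with a=-3.2, b=5, c=8, d=3.
ac·Var(Y) = (-3.2)·8·18 = -460.8
bd·Var(B) = 5·3·35.5 = 532.5
(ad+bc)·Cov(Y, B) = (30.4)·11 = 334.4
Cov(X, T) = -460.8 + 532.5 + 334.4 = 406.1.

Cov(X, T) = 406.1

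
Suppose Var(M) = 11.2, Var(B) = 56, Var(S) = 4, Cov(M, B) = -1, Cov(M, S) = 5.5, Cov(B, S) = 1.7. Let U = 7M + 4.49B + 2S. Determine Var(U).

Var(U) = a²·Var(M) + b²·Var(B) + c²·Var(S) + 2ab·Cov(M, B) + 2ac·Cov(M, S) + 2bc·Cov(B, S), with a = 7, b = 4.49, c = 2.
= 548.8 + 1128.9656 + 16 + (-62.86) + 154 + 30.532
= 1815.4376.

Var(U) = 1815.4376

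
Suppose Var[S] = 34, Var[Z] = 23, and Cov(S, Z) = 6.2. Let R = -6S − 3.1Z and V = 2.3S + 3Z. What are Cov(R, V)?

Cov(R, V) = -838.906

By bilinearity, Cov(R, V) = ac·Var[S] + bd·Var[Z] + (ad+bc)·Cov(S, Z), with a=-6, b=-3.1, c=2.3, d=3.
ac·Var[S] = (-6)·2.3·34 = -469.2
bd·Var[Z] = (-3.1)·3·23 = -213.9
(ad+bc)·Cov(S, Z) = (-25.13)·6.2 = -155.806
Cov(R, V) = -469.2 + (-213.9) + (-155.806) = -838.906.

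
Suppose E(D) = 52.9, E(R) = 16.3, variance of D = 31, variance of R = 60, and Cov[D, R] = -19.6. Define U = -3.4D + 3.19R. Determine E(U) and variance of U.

E(U) = (-3.4)·E(D) + 3.19·E(R) = (-3.4)·52.9 + 3.19·16.3 = -127.863.
variance of U = a²·variance of D + b²·variance of R + 2ab·Cov[D, R] with a = -3.4, b = 3.19.
= (-3.4)²·31 + 3.19²·60 + 2·(-3.4)·3.19·(-19.6)
= 358.36 + 610.566 + 425.1632 = 1394.0892.

E(U) = -127.863, variance of U = 1394.0892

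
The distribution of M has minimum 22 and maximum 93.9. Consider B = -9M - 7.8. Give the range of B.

Range(B) = 647.1

Range of M = 93.9 − 22 = 71.9.
Range(B) = |a|·Range(M) = |-9|·71.9 = 647.1.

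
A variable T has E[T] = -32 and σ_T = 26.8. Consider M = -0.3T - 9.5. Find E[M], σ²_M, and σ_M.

M = -0.3T - 9.5 is linear with a = -0.3, b = -9.5.
E[M] = a·E[T] + b = (-0.3)·(-32) + (-9.5) = 0.1.
σ²_T = 26.8² = 718.24.
σ²_M = a²·σ²_T = (-0.3)²·718.24 = 64.6416 (the additive constant -9.5 does not affect variance).
σ_M = |a|·σ_T = |-0.3|·26.8 = 8.04.

E[M] = 0.1, σ²_M = 64.6416, σ_M = 8.04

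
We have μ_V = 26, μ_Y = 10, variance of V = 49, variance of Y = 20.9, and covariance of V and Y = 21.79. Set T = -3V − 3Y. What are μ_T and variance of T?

μ_T = -108, variance of T = 1021.32

μ_T = (-3)·μ_V + (-3)·μ_Y = (-3)·26 + (-3)·10 = -108.
variance of T = a²·variance of V + b²·variance of Y + 2ab·covariance of V and Y with a = -3, b = -3.
= (-3)²·49 + (-3)²·20.9 + 2·(-3)·(-3)·21.79
= 441 + 188.1 + 392.22 = 1021.32.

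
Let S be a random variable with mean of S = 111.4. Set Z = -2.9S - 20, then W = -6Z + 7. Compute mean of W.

mean of W = 2065.36

mean of Z = (-2.9)·111.4 + (-20) = -343.06.
mean of W = (-6)·(-343.06) + 7 = 2065.36.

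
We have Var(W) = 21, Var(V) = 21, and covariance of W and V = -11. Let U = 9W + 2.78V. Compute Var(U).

Var(U) = a²·Var(W) + b²·Var(V) + 2ab·covariance of W and V with a = 9, b = 2.78.
= 9²·21 + 2.78²·21 + 2·9·2.78·(-11)
= 1701 + 162.2964 + (-550.44) = 1312.8564.

Var(U) = 1312.8564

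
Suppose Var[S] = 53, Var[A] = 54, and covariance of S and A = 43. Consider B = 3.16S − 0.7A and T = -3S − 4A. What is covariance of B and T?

By bilinearity, covariance of B and T = ac·Var[S] + bd·Var[A] + (ad+bc)·covariance of S and A, with a=3.16, b=-0.7, c=-3, d=-4.
ac·Var[S] = 3.16·(-3)·53 = -502.44
bd·Var[A] = (-0.7)·(-4)·54 = 151.2
(ad+bc)·covariance of S and A = (-10.54)·43 = -453.22
covariance of B and T = -502.44 + 151.2 + (-453.22) = -804.46.

covariance of B and T = -804.46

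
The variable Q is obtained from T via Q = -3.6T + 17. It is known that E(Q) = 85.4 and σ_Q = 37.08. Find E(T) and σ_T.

From Q = -3.6T + 17: E(Q) = a·E(T) + b, so E(T) = (E(Q) − b)/a = (85.4 − 17)/(-3.6) = -19.
σ_Q = |a|·σ_T, so σ_T = 37.08/|-3.6| = 10.3.

E(T) = -19, σ_T = 10.3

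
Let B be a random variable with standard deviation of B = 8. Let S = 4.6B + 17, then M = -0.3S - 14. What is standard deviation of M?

standard deviation of S = |4.6|·8 = 36.8.
standard deviation of M = |-0.3|·36.8 = 11.04.

standard deviation of M = 11.04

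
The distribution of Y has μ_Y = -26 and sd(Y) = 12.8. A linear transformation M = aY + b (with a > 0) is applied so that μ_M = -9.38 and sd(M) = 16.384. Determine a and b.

sd(M) = a·sd(Y) (a > 0), so a = 16.384/12.8 = 1.28.
μ_M = a·μ_Y + b, so b = -9.38 − 1.28·(-26) = 23.9.

a = 1.28, b = 23.9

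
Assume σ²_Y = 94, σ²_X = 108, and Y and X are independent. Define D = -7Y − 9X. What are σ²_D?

σ²_D = 13354

σ²_D = a²·σ²_Y + b²·σ²_X + 2ab·Cov[Y, X] with a = -7, b = -9.
Independence gives Cov[Y, X] = 0.
= (-7)²·94 + (-9)²·108 + 2·(-7)·(-9)·0
= 4606 + 8748 + 0 = 13354.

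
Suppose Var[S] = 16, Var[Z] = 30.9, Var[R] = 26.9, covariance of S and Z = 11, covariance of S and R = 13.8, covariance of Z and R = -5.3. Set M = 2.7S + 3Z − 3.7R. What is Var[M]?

Var[M] = a²·Var[S] + b²·Var[Z] + c²·Var[R] + 2ab·covariance of S and Z + 2ac·covariance of S and R + 2bc·covariance of Z and R, with a = 2.7, b = 3, c = -3.7.
= 116.64 + 278.1 + 368.261 + 178.2 + (-275.724) + 117.66
= 783.137.

Var[M] = 783.137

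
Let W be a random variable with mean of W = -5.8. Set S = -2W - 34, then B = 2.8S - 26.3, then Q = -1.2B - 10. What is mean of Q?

mean of S = (-2)·(-5.8) + (-34) = -22.4.
mean of B = 2.8·(-22.4) + (-26.3) = -89.02.
mean of Q = (-1.2)·(-89.02) + (-10) = 96.824.

mean of Q = 96.824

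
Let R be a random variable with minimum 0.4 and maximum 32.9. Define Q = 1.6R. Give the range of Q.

Range of R = 32.9 − 0.4 = 32.5.
Range(Q) = |a|·Range(R) = |1.6|·32.5 = 52.

Range(Q) = 52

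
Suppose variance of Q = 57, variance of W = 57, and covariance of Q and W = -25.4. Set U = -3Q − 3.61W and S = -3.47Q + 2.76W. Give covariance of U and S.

By bilinearity, covariance of U and S = ac·variance of Q + bd·variance of W + (ad+bc)·covariance of Q and W, with a=-3, b=-3.61, c=-3.47, d=2.76.
ac·variance of Q = (-3)·(-3.47)·57 = 593.37
bd·variance of W = (-3.61)·2.76·57 = -567.9252
(ad+bc)·covariance of Q and W = (4.2467)·(-25.4) = -107.86618
covariance of U and S = 593.37 + (-567.9252) + (-107.86618) = -82.42138.

covariance of U and S = -82.42138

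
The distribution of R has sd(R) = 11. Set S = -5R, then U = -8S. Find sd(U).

sd(U) = 440

sd(S) = |-5|·11 = 55.
sd(U) = |-8|·55 = 440.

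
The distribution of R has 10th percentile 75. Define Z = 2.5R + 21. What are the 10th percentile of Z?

10th percentile of Z = 208.5

Since a = 2.5 > 0 the transformation is increasing, so the 10th percentile of Z = a·(P_{10} of R) + b = 2.5·75 + 21 = 208.5.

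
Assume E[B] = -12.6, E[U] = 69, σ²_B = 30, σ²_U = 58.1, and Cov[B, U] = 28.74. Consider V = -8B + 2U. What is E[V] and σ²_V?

E[V] = 238.8, σ²_V = 1232.72

E[V] = (-8)·E[B] + 2·E[U] = (-8)·(-12.6) + 2·69 = 238.8.
σ²_V = a²·σ²_B + b²·σ²_U + 2ab·Cov[B, U] with a = -8, b = 2.
= (-8)²·30 + 2²·58.1 + 2·(-8)·2·28.74
= 1920 + 232.4 + (-919.68) = 1232.72.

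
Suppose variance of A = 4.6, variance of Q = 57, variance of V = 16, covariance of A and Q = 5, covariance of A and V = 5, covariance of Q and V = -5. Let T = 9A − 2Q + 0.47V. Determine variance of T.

variance of T = 475.8344

variance of T = a²·variance of A + b²·variance of Q + c²·variance of V + 2ab·covariance of A and Q + 2ac·covariance of A and V + 2bc·covariance of Q and V, with a = 9, b = -2, c = 0.47.
= 372.6 + 228 + 3.5344 + (-180) + 42.3 + 9.4
= 475.8344.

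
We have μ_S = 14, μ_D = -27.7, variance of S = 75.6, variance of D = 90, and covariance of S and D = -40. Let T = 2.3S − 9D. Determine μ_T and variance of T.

μ_T = 2.3·μ_S + (-9)·μ_D = 2.3·14 + (-9)·(-27.7) = 281.5.
variance of T = a²·variance of S + b²·variance of D + 2ab·covariance of S and D with a = 2.3, b = -9.
= 2.3²·75.6 + (-9)²·90 + 2·2.3·(-9)·(-40)
= 399.924 + 7290 + 1656 = 9345.924.

μ_T = 281.5, variance of T = 9345.924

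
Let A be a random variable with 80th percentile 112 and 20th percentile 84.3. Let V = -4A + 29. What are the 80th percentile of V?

Since a = -4 < 0 the transformation is decreasing, reversing order: the 80th percentile of V corresponds to the 20th percentile of A.
So P_{80}(V) = a·P_{20}(A) + b = (-4)·84.3 + 29 = -308.2.

80th percentile of V = -308.2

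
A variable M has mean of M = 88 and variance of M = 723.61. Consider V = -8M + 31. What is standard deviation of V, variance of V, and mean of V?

standard deviation of V = 215.2, variance of V = 46311.04, mean of V = -673

V = -8M + 31 is linear with a = -8, b = 31.
standard deviation of M = √723.61 = 26.9.
standard deviation of V = |a|·standard deviation of M = |-8|·26.9 = 215.2.
variance of V = a²·variance of M = (-8)²·723.61 = 46311.04 (the additive constant 31 does not affect variance).
mean of V = a·mean of M + b = (-8)·88 + 31 = -673.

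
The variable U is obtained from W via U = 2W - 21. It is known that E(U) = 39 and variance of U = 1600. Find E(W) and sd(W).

E(W) = 30, sd(W) = 20

From U = 2W - 21: E(U) = a·E(W) + b, so E(W) = (E(U) − b)/a = (39 − (-21))/2 = 30.
sd(U) = √1600 = 40.
sd(U) = |a|·sd(W), so sd(W) = 40/|2| = 20.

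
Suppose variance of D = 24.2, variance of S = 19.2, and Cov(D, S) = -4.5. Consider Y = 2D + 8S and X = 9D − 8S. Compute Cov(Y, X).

Cov(Y, X) = -1045.2

By bilinearity, Cov(Y, X) = ac·variance of D + bd·variance of S + (ad+bc)·Cov(D, S), with a=2, b=8, c=9, d=-8.
ac·variance of D = 2·9·24.2 = 435.6
bd·variance of S = 8·(-8)·19.2 = -1228.8
(ad+bc)·Cov(D, S) = (56)·(-4.5) = -252
Cov(Y, X) = 435.6 + (-1228.8) + (-252) = -1045.2.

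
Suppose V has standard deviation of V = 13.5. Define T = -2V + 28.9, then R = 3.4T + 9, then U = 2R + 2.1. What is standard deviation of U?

standard deviation of U = 183.6

standard deviation of T = |-2|·13.5 = 27.
standard deviation of R = |3.4|·27 = 91.8.
standard deviation of U = |2|·91.8 = 183.6.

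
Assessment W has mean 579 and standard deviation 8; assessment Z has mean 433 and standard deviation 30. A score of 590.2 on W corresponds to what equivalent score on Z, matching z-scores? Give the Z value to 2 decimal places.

Z = 475.00

z = (590.2 − 579)/8 = 1.4.
Z = 433 + z·30 = 433 + (590.2 − 579)·30/8 = 475.00.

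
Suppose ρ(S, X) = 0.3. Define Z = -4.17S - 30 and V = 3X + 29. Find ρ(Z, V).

Linear rescalings preserve |correlation|; the slopes -4.17 and 3 have opposite signs, so the correlation flips sign: ρ(Z, V) = −ρ(S, X) = -0.3.

ρ(Z, V) = -0.3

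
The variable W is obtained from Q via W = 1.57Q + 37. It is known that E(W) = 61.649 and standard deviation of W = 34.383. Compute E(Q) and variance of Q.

From W = 1.57Q + 37: E(W) = a·E(Q) + b, so E(Q) = (E(W) − b)/a = (61.649 − 37)/1.57 = 15.7.
variance of W = 34.383² = 1182.190689.
variance of W = a²·variance of Q, so variance of Q = 1182.190689/1.57² = 479.61.

E(Q) = 15.7, variance of Q = 479.61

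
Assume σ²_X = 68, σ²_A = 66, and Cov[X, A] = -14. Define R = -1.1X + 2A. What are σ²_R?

σ²_R = a²·σ²_X + b²·σ²_A + 2ab·Cov[X, A] with a = -1.1, b = 2.
= (-1.1)²·68 + 2²·66 + 2·(-1.1)·2·(-14)
= 82.28 + 264 + 61.6 = 407.88.

σ²_R = 407.88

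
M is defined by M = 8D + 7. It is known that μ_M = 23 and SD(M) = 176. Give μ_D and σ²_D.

μ_D = 2, σ²_D = 484

From M = 8D + 7: μ_M = a·μ_D + b, so μ_D = (μ_M − b)/a = (23 − 7)/8 = 2.
σ²_M = 176² = 30976.
σ²_M = a²·σ²_D, so σ²_D = 30976/8² = 484.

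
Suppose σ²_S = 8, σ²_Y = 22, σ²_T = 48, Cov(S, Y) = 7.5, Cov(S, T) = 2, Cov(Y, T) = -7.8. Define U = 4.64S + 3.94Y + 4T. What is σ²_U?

σ²_U = a²·σ²_S + b²·σ²_Y + c²·σ²_T + 2ab·Cov(S, Y) + 2ac·Cov(S, T) + 2bc·Cov(Y, T), with a = 4.64, b = 3.94, c = 4.
= 172.2368 + 341.5192 + 768 + 274.224 + 74.24 + (-245.856)
= 1384.364.

σ²_U = 1384.364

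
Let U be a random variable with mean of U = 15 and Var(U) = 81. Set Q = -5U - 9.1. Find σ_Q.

Q = -5U - 9.1 is linear with a = -5, b = -9.1.
σ_U = √81 = 9.
σ_Q = |a|·σ_U = |-5|·9 = 45.

σ_Q = 45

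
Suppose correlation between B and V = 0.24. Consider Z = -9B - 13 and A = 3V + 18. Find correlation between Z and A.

correlation between Z and A = -0.24

Linear rescalings preserve |correlation|; the slopes -9 and 3 have opposite signs, so the correlation flips sign: correlation between Z and A = −correlation between B and V = -0.24.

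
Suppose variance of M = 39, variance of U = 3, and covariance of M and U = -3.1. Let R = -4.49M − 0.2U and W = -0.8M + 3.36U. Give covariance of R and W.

covariance of R and W = 184.34384

By bilinearity, covariance of R and W = ac·variance of M + bd·variance of U + (ad+bc)·covariance of M and U, with a=-4.49, b=-0.2, c=-0.8, d=3.36.
ac·variance of M = (-4.49)·(-0.8)·39 = 140.088
bd·variance of U = (-0.2)·3.36·3 = -2.016
(ad+bc)·covariance of M and U = (-14.9264)·(-3.1) = 46.27184
covariance of R and W = 140.088 + (-2.016) + 46.27184 = 184.34384.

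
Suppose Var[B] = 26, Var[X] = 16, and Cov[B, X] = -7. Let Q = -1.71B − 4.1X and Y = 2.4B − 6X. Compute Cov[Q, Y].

By bilinearity, Cov[Q, Y] = ac·Var[B] + bd·Var[X] + (ad+bc)·Cov[B, X], with a=-1.71, b=-4.1, c=2.4, d=-6.
ac·Var[B] = (-1.71)·2.4·26 = -106.704
bd·Var[X] = (-4.1)·(-6)·16 = 393.6
(ad+bc)·Cov[B, X] = (0.42)·(-7) = -2.94
Cov[Q, Y] = -106.704 + 393.6 + (-2.94) = 283.956.

Cov[Q, Y] = 283.956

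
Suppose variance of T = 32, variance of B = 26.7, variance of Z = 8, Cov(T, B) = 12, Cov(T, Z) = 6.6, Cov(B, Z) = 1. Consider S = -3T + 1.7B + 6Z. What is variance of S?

variance of S = a²·variance of T + b²·variance of B + c²·variance of Z + 2ab·Cov(T, B) + 2ac·Cov(T, Z) + 2bc·Cov(B, Z), with a = -3, b = 1.7, c = 6.
= 288 + 77.163 + 288 + (-122.4) + (-237.6) + 20.4
= 313.563.

variance of S = 313.563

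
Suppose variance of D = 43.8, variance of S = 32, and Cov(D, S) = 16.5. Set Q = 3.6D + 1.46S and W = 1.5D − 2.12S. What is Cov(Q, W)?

Cov(Q, W) = 47.6806

By bilinearity, Cov(Q, W) = ac·variance of D + bd·variance of S + (ad+bc)·Cov(D, S), with a=3.6, b=1.46, c=1.5, d=-2.12.
ac·variance of D = 3.6·1.5·43.8 = 236.52
bd·variance of S = 1.46·(-2.12)·32 = -99.0464
(ad+bc)·Cov(D, S) = (-5.442)·16.5 = -89.793
Cov(Q, W) = 236.52 + (-99.0464) + (-89.793) = 47.6806.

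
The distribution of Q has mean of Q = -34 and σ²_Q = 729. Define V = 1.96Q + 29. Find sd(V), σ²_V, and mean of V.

sd(V) = 52.92, σ²_V = 2800.5264, mean of V = -37.64

V = 1.96Q + 29 is linear with a = 1.96, b = 29.
sd(Q) = √729 = 27.
sd(V) = |a|·sd(Q) = |1.96|·27 = 52.92.
σ²_V = a²·σ²_Q = 1.96²·729 = 2800.5264 (the additive constant 29 does not affect variance).
mean of V = a·mean of Q + b = 1.96·(-34) + 29 = -37.64.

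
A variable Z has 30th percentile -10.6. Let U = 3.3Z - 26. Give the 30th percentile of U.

30th percentile of U = -60.98

Since a = 3.3 > 0 the transformation is increasing, so the 30th percentile of U = a·(P_{30} of Z) + b = 3.3·(-10.6) + (-26) = -60.98.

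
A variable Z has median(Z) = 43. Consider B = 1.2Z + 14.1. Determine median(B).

A linear map preserves order up to sign, so median(B) = a·median(Z) + b = 1.2·43 + 14.1 = 65.7.

median(B) = 65.7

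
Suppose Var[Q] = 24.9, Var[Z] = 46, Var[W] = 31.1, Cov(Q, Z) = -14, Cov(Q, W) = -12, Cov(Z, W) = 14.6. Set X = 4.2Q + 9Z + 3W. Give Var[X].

Var[X] = 3872.736

Var[X] = a²·Var[Q] + b²·Var[Z] + c²·Var[W] + 2ab·Cov(Q, Z) + 2ac·Cov(Q, W) + 2bc·Cov(Z, W), with a = 4.2, b = 9, c = 3.
= 439.236 + 3726 + 279.9 + (-1058.4) + (-302.4) + 788.4
= 3872.736.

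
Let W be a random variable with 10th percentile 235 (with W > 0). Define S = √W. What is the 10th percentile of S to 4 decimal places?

10th percentile of S = 15.3297

√W is increasing, so P_{10}(S) = g(P_{10}(W)) ≈ 15.3297.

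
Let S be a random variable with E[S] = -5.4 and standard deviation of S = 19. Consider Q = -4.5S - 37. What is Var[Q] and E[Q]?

Var[Q] = 7310.25, E[Q] = -12.7

Q = -4.5S - 37 is linear with a = -4.5, b = -37.
Var[S] = 19² = 361.
Var[Q] = a²·Var[S] = (-4.5)²·361 = 7310.25 (the additive constant -37 does not affect variance).
E[Q] = a·E[S] + b = (-4.5)·(-5.4) + (-37) = -12.7.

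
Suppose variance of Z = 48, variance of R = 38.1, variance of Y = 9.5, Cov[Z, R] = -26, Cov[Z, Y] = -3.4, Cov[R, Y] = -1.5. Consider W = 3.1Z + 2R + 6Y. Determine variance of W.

variance of W = a²·variance of Z + b²·variance of R + c²·variance of Y + 2ab·Cov[Z, R] + 2ac·Cov[Z, Y] + 2bc·Cov[R, Y], with a = 3.1, b = 2, c = 6.
= 461.28 + 152.4 + 342 + (-322.4) + (-126.48) + (-36)
= 470.8.

variance of W = 470.8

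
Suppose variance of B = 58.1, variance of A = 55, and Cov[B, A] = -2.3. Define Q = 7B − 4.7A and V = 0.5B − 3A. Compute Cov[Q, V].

Cov[Q, V] = 1032.555

By bilinearity, Cov[Q, V] = ac·variance of B + bd·variance of A + (ad+bc)·Cov[B, A], with a=7, b=-4.7, c=0.5, d=-3.
ac·variance of B = 7·0.5·58.1 = 203.35
bd·variance of A = (-4.7)·(-3)·55 = 775.5
(ad+bc)·Cov[B, A] = (-23.35)·(-2.3) = 53.705
Cov[Q, V] = 203.35 + 775.5 + 53.705 = 1032.555.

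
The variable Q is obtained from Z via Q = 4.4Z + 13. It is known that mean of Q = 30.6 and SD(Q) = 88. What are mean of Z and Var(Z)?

mean of Z = 4, Var(Z) = 400

From Q = 4.4Z + 13: mean of Q = a·mean of Z + b, so mean of Z = (mean of Q − b)/a = (30.6 − 13)/4.4 = 4.
Var(Q) = 88² = 7744.
Var(Q) = a²·Var(Z), so Var(Z) = 7744/4.4² = 400.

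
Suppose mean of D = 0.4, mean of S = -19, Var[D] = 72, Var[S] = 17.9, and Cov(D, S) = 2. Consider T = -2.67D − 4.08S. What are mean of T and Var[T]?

mean of T = (-2.67)·mean of D + (-4.08)·mean of S = (-2.67)·0.4 + (-4.08)·(-19) = 76.452.
Var[T] = a²·Var[D] + b²·Var[S] + 2ab·Cov(D, S) with a = -2.67, b = -4.08.
= (-2.67)²·72 + (-4.08)²·17.9 + 2·(-2.67)·(-4.08)·2
= 513.2808 + 297.97056 + 43.5744 = 854.82576.

mean of T = 76.452, Var[T] = 854.82576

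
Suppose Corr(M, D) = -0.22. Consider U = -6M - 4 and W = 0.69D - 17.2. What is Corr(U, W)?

Linear rescalings preserve |correlation|; the slopes -6 and 0.69 have opposite signs, so the correlation flips sign: Corr(U, W) = −Corr(M, D) = 0.22.

Corr(U, W) = 0.22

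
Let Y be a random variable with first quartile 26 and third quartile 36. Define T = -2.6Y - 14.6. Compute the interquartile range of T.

IQR(T) = 26

IQR of Y = Q3 − Q1 = 36 − 26 = 10.
Under T = aY + b, IQR(T) = |a|·IQR(Y) = |-2.6|·10 = 26 (shifts cancel; spread scales by |a|).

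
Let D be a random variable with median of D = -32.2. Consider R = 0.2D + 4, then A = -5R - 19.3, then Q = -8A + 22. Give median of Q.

median of R = 0.2·(-32.2) + 4 = -2.44.
median of A = (-5)·(-2.44) + (-19.3) = -7.1.
median of Q = (-8)·(-7.1) + 22 = 78.8.

median of Q = 78.8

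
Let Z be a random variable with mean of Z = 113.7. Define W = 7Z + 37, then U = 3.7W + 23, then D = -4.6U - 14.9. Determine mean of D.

mean of D = -14296.658

mean of W = 7·113.7 + 37 = 832.9.
mean of U = 3.7·832.9 + 23 = 3104.73.
mean of D = (-4.6)·3104.73 + (-14.9) = -14296.658.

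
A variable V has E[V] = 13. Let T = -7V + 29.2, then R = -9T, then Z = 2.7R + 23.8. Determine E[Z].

E[Z] = 1525.54

E[T] = (-7)·13 + 29.2 = -61.8.
E[R] = (-9)·(-61.8) = 556.2.
E[Z] = 2.7·556.2 + 23.8 = 1525.54.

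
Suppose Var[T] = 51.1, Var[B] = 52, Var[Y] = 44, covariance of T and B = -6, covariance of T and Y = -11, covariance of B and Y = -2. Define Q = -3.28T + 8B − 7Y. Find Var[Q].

Var[Q] = 6067.51424

Var[Q] = a²·Var[T] + b²·Var[B] + c²·Var[Y] + 2ab·covariance of T and B + 2ac·covariance of T and Y + 2bc·covariance of B and Y, with a = -3.28, b = 8, c = -7.
= 549.75424 + 3328 + 2156 + 314.88 + (-505.12) + 224
= 6067.51424.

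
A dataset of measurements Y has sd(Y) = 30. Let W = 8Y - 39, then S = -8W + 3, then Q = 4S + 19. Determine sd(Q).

sd(Q) = 7680

sd(W) = |8|·30 = 240.
sd(S) = |-8|·240 = 1920.
sd(Q) = |4|·1920 = 7680.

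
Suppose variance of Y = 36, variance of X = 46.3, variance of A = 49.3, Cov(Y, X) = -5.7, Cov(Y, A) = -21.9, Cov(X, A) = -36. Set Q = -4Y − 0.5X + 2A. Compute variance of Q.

variance of Q = 1184.375

variance of Q = a²·variance of Y + b²·variance of X + c²·variance of A + 2ab·Cov(Y, X) + 2ac·Cov(Y, A) + 2bc·Cov(X, A), with a = -4, b = -0.5, c = 2.
= 576 + 11.575 + 197.2 + (-22.8) + 350.4 + 72
= 1184.375.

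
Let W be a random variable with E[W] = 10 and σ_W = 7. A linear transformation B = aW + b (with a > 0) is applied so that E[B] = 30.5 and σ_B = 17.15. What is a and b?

a = 2.45, b = 6

σ_B = a·σ_W (a > 0), so a = 17.15/7 = 2.45.
E[B] = a·E[W] + b, so b = 30.5 − 2.45·10 = 6.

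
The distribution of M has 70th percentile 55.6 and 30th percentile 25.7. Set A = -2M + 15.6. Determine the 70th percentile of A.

Since a = -2 < 0 the transformation is decreasing, reversing order: the 70th percentile of A corresponds to the 30th percentile of M.
So P_{70}(A) = a·P_{30}(M) + b = (-2)·25.7 + 15.6 = -35.8.

70th percentile of A = -35.8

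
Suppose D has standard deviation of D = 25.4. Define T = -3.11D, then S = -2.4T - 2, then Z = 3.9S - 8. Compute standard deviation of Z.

standard deviation of T = |-3.11|·25.4 = 78.994.
standard deviation of S = |-2.4|·78.994 = 189.5856.
standard deviation of Z = |3.9|·189.5856 = 739.38384.

standard deviation of Z = 739.38384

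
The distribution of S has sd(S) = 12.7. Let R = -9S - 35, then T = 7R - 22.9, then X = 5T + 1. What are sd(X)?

sd(R) = |-9|·12.7 = 114.3.
sd(T) = |7|·114.3 = 800.1.
sd(X) = |5|·800.1 = 4000.5.

sd(X) = 4000.5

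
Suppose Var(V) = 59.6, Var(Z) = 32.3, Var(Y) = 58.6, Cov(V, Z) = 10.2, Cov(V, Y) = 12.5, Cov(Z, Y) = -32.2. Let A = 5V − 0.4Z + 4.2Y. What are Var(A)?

Var(A) = a²·Var(V) + b²·Var(Z) + c²·Var(Y) + 2ab·Cov(V, Z) + 2ac·Cov(V, Y) + 2bc·Cov(Z, Y), with a = 5, b = -0.4, c = 4.2.
= 1490 + 5.168 + 1033.704 + (-40.8) + 525 + 108.192
= 3121.264.

Var(A) = 3121.264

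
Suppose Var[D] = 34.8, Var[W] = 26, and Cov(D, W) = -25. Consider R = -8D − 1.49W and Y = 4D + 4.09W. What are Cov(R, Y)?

By bilinearity, Cov(R, Y) = ac·Var[D] + bd·Var[W] + (ad+bc)·Cov(D, W), with a=-8, b=-1.49, c=4, d=4.09.
ac·Var[D] = (-8)·4·34.8 = -1113.6
bd·Var[W] = (-1.49)·4.09·26 = -158.4466
(ad+bc)·Cov(D, W) = (-38.68)·(-25) = 967
Cov(R, Y) = -1113.6 + (-158.4466) + 967 = -305.0466.

Cov(R, Y) = -305.0466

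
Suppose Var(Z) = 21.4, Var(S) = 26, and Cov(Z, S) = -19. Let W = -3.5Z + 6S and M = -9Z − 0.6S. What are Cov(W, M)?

Cov(W, M) = 1566.6

By bilinearity, Cov(W, M) = ac·Var(Z) + bd·Var(S) + (ad+bc)·Cov(Z, S), with a=-3.5, b=6, c=-9, d=-0.6.
ac·Var(Z) = (-3.5)·(-9)·21.4 = 674.1
bd·Var(S) = 6·(-0.6)·26 = -93.6
(ad+bc)·Cov(Z, S) = (-51.9)·(-19) = 986.1
Cov(W, M) = 674.1 + (-93.6) + 986.1 = 1566.6.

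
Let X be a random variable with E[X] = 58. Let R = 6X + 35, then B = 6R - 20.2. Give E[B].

E[R] = 6·58 + 35 = 383.
E[B] = 6·383 + (-20.2) = 2277.8.

E[B] = 2277.8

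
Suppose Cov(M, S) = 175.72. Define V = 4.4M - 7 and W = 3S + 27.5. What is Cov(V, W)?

Cov(V, W) = 2319.504

Cov(V, W) = a·c·Cov(M, S) = 4.4·3·175.72 = 2319.504. Additive constants drop out.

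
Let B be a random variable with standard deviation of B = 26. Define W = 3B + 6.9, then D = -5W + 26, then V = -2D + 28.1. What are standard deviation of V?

standard deviation of W = |3|·26 = 78.
standard deviation of D = |-5|·78 = 390.
standard deviation of V = |-2|·390 = 780.

standard deviation of V = 780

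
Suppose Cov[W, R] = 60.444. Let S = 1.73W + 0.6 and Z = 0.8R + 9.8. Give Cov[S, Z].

Cov[S, Z] = a·c·Cov[W, R] = 1.73·0.8·60.444 = 83.654496. Additive constants drop out.

Cov[S, Z] = 83.654496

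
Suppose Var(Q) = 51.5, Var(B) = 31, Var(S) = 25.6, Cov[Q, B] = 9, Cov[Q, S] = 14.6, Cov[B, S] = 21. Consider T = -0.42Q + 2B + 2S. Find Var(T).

Var(T) = a²·Var(Q) + b²·Var(B) + c²·Var(S) + 2ab·Cov[Q, B] + 2ac·Cov[Q, S] + 2bc·Cov[B, S], with a = -0.42, b = 2, c = 2.
= 9.0846 + 124 + 102.4 + (-15.12) + (-24.528) + 168
= 363.8366.

Var(T) = 363.8366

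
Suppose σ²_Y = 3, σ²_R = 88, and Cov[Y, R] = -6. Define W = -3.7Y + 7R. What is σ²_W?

σ²_W = a²·σ²_Y + b²·σ²_R + 2ab·Cov[Y, R] with a = -3.7, b = 7.
= (-3.7)²·3 + 7²·88 + 2·(-3.7)·7·(-6)
= 41.07 + 4312 + 310.8 = 4663.87.

σ²_W = 4663.87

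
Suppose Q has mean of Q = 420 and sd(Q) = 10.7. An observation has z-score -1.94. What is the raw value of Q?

Q = mean of Q + z·sd(Q) = 420 + (-1.94)·10.7 = 399.242.

Q = 399.242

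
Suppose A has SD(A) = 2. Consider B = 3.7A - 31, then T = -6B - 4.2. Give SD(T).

SD(B) = |3.7|·2 = 7.4.
SD(T) = |-6|·7.4 = 44.4.

SD(T) = 44.4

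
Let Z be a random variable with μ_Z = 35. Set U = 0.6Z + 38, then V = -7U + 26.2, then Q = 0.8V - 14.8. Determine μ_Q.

μ_Q = -324.24

μ_U = 0.6·35 + 38 = 59.
μ_V = (-7)·59 + 26.2 = -386.8.
μ_Q = 0.8·(-386.8) + (-14.8) = -324.24.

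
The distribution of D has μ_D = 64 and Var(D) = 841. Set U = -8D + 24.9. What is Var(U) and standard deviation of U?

Var(U) = 53824, standard deviation of U = 232

U = -8D + 24.9 is linear with a = -8, b = 24.9.
Var(U) = a²·Var(D) = (-8)²·841 = 53824 (the additive constant 24.9 does not affect variance).
standard deviation of D = √841 = 29.
standard deviation of U = |a|·standard deviation of D = |-8|·29 = 232.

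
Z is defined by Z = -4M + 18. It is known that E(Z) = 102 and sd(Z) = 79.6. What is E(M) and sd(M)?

From Z = -4M + 18: E(Z) = a·E(M) + b, so E(M) = (E(Z) − b)/a = (102 − 18)/(-4) = -21.
sd(Z) = |a|·sd(M), so sd(M) = 79.6/|-4| = 19.9.

E(M) = -21, sd(M) = 19.9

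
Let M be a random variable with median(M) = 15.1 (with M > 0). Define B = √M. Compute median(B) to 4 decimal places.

√M is monotone on this domain, so median(B) = √(15.1) ≈ 3.8859.

median(B) = 3.8859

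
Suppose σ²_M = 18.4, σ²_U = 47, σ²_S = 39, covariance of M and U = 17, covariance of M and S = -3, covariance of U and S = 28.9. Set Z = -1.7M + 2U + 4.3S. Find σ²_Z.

σ²_Z = a²·σ²_M + b²·σ²_U + c²·σ²_S + 2ab·covariance of M and U + 2ac·covariance of M and S + 2bc·covariance of U and S, with a = -1.7, b = 2, c = 4.3.
= 53.176 + 188 + 721.11 + (-115.6) + 43.86 + 497.08
= 1387.626.

σ²_Z = 1387.626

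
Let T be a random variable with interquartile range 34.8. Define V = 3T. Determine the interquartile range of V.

Under V = aT + b, IQR(V) = |a|·IQR(T) = |3|·34.8 = 104.4 (shifts cancel; spread scales by |a|).

IQR(V) = 104.4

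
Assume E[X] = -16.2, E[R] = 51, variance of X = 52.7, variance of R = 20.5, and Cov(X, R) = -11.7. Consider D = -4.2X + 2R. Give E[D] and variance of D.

E[D] = (-4.2)·E[X] + 2·E[R] = (-4.2)·(-16.2) + 2·51 = 170.04.
variance of D = a²·variance of X + b²·variance of R + 2ab·Cov(X, R) with a = -4.2, b = 2.
= (-4.2)²·52.7 + 2²·20.5 + 2·(-4.2)·2·(-11.7)
= 929.628 + 82 + 196.56 = 1208.188.

E[D] = 170.04, variance of D = 1208.188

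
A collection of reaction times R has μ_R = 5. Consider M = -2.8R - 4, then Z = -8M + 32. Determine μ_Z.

μ_M = (-2.8)·5 + (-4) = -18.
μ_Z = (-8)·(-18) + 32 = 176.

μ_Z = 176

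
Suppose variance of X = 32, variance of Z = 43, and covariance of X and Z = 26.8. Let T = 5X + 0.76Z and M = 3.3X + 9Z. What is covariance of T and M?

By bilinearity, covariance of T and M = ac·variance of X + bd·variance of Z + (ad+bc)·covariance of X and Z, with a=5, b=0.76, c=3.3, d=9.
ac·variance of X = 5·3.3·32 = 528
bd·variance of Z = 0.76·9·43 = 294.12
(ad+bc)·covariance of X and Z = (47.508)·26.8 = 1273.2144
covariance of T and M = 528 + 294.12 + 1273.2144 = 2095.3344.

covariance of T and M = 2095.3344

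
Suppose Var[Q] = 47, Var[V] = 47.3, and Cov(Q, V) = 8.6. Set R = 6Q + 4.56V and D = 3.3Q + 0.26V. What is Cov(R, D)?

Cov(R, D) = 1129.50768

By bilinearity, Cov(R, D) = ac·Var[Q] + bd·Var[V] + (ad+bc)·Cov(Q, V), with a=6, b=4.56, c=3.3, d=0.26.
ac·Var[Q] = 6·3.3·47 = 930.6
bd·Var[V] = 4.56·0.26·47.3 = 56.07888
(ad+bc)·Cov(Q, V) = (16.608)·8.6 = 142.8288
Cov(R, D) = 930.6 + 56.07888 + 142.8288 = 1129.50768.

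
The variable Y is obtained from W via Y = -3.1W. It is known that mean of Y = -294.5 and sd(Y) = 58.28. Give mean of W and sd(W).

From Y = -3.1W: mean of Y = a·mean of W + b, so mean of W = (mean of Y − b)/a = (-294.5 − 0)/(-3.1) = 95.
sd(Y) = |a|·sd(W), so sd(W) = 58.28/|-3.1| = 18.8.

mean of W = 95, sd(W) = 18.8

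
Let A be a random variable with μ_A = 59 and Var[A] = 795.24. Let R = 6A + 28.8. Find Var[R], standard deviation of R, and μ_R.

Var[R] = 28628.64, standard deviation of R = 169.2, μ_R = 382.8

R = 6A + 28.8 is linear with a = 6, b = 28.8.
Var[R] = a²·Var[A] = 6²·795.24 = 28628.64 (the additive constant 28.8 does not affect variance).
standard deviation of A = √795.24 = 28.2.
standard deviation of R = |a|·standard deviation of A = |6|·28.2 = 169.2.
μ_R = a·μ_A + b = 6·59 + 28.8 = 382.8.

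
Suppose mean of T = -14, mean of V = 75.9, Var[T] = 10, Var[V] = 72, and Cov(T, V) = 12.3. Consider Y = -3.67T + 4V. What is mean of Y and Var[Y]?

mean of Y = (-3.67)·mean of T + 4·mean of V = (-3.67)·(-14) + 4·75.9 = 354.98.
Var[Y] = a²·Var[T] + b²·Var[V] + 2ab·Cov(T, V) with a = -3.67, b = 4.
= (-3.67)²·10 + 4²·72 + 2·(-3.67)·4·12.3
= 134.689 + 1152 + (-361.128) = 925.561.

mean of Y = 354.98, Var[Y] = 925.561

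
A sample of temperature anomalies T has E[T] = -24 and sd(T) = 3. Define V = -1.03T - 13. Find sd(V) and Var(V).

V = -1.03T - 13 is linear with a = -1.03, b = -13.
sd(V) = |a|·sd(T) = |-1.03|·3 = 3.09.
Var(T) = 3² = 9.
Var(V) = a²·Var(T) = (-1.03)²·9 = 9.5481 (the additive constant -13 does not affect variance).

sd(V) = 3.09, Var(V) = 9.5481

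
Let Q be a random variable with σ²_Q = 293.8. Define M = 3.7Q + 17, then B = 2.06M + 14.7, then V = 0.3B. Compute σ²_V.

σ²_M = 3.7²·293.8 = 4022.122.
σ²_B = 2.06²·4022.122 = 17068.2769192.
σ²_V = 0.3²·17068.2769192 = 1536.144922728.

σ²_V = 1536.144922728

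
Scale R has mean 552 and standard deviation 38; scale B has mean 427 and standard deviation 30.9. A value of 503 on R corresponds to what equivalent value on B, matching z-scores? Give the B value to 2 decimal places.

B = 387.16

z = (503 − 552)/38 ≈ -1.2895.
B = 427 + z·30.9 = 427 + (503 − 552)·30.9/38 ≈ 387.16.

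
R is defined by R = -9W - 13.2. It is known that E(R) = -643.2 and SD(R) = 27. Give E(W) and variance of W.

From R = -9W - 13.2: E(R) = a·E(W) + b, so E(W) = (E(R) − b)/a = (-643.2 − (-13.2))/(-9) = 70.
variance of R = 27² = 729.
variance of R = a²·variance of W, so variance of W = 729/(-9)² = 9.

E(W) = 70, variance of W = 9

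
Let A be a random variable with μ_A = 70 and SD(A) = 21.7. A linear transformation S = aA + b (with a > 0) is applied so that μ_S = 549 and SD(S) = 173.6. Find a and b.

a = 8, b = -11

SD(S) = a·SD(A) (a > 0), so a = 173.6/21.7 = 8.
μ_S = a·μ_A + b, so b = 549 − 8·70 = -11.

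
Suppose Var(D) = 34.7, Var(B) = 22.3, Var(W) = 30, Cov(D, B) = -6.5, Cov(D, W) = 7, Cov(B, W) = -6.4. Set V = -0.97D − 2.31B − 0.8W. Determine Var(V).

Var(V) = a²·Var(D) + b²·Var(B) + c²·Var(W) + 2ab·Cov(D, B) + 2ac·Cov(D, W) + 2bc·Cov(B, W), with a = -0.97, b = -2.31, c = -0.8.
= 32.64923 + 118.99503 + 19.2 + (-29.1291) + 10.864 + (-23.6544)
= 128.92476.

Var(V) = 128.92476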